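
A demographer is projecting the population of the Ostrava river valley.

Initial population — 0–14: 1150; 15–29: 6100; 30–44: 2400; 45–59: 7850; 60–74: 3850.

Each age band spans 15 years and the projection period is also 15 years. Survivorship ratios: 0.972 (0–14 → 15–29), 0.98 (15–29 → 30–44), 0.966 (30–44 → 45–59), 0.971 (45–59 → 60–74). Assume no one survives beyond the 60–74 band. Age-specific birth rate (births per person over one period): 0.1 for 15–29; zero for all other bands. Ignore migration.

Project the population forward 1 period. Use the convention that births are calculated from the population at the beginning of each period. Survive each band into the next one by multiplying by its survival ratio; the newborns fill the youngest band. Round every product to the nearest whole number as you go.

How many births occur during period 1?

610

Numbering the groups 1..5 from youngest to oldest:
Period 1:
Births: 6100 * 0.1 = 610
Group 2: 1150 * 0.972 = 1118
Group 3: 6100 * 0.98 = 5978
Group 4: 2400 * 0.966 = 2318
Group 5: 7850 * 0.971 = 7622
Population now: 0–14=610, 15–29=1118, 30–44=5978, 45–59=2318, 60–74=7622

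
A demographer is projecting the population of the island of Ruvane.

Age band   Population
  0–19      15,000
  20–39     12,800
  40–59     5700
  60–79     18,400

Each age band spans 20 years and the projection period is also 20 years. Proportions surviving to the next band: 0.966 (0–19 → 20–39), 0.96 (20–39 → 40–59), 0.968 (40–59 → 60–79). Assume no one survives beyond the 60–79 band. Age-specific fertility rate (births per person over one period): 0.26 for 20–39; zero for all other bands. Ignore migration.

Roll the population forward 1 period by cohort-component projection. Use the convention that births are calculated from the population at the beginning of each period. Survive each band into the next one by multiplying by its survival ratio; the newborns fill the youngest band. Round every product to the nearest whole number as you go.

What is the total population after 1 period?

35624

[period 1]
Births: 12800 * 0.26 = 3328
20–39: 15000 * 0.966 = 14490
40–59: 12800 * 0.96 = 12288
60–79: 5700 * 0.968 = 5518
Giving 3328 / 14490 / 12288 / 5518.
Total after period 1: 3328 + 14490 + 12288 + 5518 = 35624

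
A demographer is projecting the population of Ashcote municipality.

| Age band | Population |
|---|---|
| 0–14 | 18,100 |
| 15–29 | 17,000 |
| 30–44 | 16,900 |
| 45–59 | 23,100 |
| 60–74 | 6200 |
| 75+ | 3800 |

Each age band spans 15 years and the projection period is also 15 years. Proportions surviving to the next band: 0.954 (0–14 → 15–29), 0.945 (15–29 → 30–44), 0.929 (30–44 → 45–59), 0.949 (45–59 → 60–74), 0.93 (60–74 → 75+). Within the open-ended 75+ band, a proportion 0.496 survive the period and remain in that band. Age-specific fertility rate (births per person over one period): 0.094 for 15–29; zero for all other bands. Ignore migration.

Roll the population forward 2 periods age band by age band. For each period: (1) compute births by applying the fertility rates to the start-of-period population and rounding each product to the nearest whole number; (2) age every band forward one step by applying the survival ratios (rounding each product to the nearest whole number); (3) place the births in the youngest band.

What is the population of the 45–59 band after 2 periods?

14924

Numbering the groups 1..6 from youngest to oldest:
— Period 1 —
Births: 17000 * 0.094 = 1598
Group 2: 18100 * 0.954 = 17267
Group 3: 17000 * 0.945 = 16065
Group 4: 16900 * 0.929 = 15700
Group 5: 23100 * 0.949 = 21922
Group 6: 6200 * 0.93 + 3800 * 0.496 = 5766 + 1885 = 7651
→ [1598, 17267, 16065, 15700, 21922, 7651]
— Period 2 —
Births: 17267 * 0.094 = 1623
Group 2: 1598 * 0.954 = 1524
Group 3: 17267 * 0.945 = 16317
Group 4: 16065 * 0.929 = 14924
Group 5: 15700 * 0.949 = 14899
Group 6: 21922 * 0.93 + 7651 * 0.496 = 20387 + 3795 = 24182
→ [1623, 1524, 16317, 14924, 14899, 24182]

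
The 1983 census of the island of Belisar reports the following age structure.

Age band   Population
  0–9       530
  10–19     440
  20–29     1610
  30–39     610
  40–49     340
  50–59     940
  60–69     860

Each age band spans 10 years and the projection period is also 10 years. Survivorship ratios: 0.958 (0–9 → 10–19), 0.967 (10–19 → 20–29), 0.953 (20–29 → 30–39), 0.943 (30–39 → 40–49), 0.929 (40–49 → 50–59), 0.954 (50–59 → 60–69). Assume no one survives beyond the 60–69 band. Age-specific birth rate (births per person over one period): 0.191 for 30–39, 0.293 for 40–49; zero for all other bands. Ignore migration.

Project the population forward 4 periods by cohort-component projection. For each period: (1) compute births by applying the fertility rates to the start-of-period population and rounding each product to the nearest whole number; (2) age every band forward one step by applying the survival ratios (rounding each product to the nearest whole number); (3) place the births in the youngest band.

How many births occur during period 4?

201

Period 1:
Births: 610 × 0.191 = 117 ; 340 × 0.293 = 100 — total 217
10–19: 530 × 0.958 = 508
20–29: 440 × 0.967 = 425
30–39: 1610 × 0.953 = 1534
40–49: 610 × 0.943 = 575
50–59: 340 × 0.929 = 316
60–69: 940 × 0.954 = 897
Population now: 0–9=217, 10–19=508, 20–29=425, 30–39=1534, 40–49=575, 50–59=316, 60–69=897
Period 2:
Births: 1534 × 0.191 = 293 ; 575 × 0.293 = 168 — total 461
10–19: 217 × 0.958 = 208
20–29: 508 × 0.967 = 491
30–39: 425 × 0.953 = 405
40–49: 1534 × 0.943 = 1447
50–59: 575 × 0.929 = 534
60–69: 316 × 0.954 = 301
Population now: 0–9=461, 10–19=208, 20–29=491, 30–39=405, 40–49=1447, 50–59=534, 60–69=301
Period 3:
Births: 405 × 0.191 = 77 ; 1447 × 0.293 = 424 — total 501
10–19: 461 × 0.958 = 442
20–29: 208 × 0.967 = 201
30–39: 491 × 0.953 = 468
40–49: 405 × 0.943 = 382
50–59: 1447 × 0.929 = 1344
60–69: 534 × 0.954 = 509
Population now: 0–9=501, 10–19=442, 20–29=201, 30–39=468, 40–49=382, 50–59=1344, 60–69=509
Period 4:
Births: 468 × 0.191 = 89 ; 382 × 0.293 = 112 — total 201
10–19: 501 × 0.958 = 480
20–29: 442 × 0.967 = 427
30–39: 201 × 0.953 = 192
40–49: 468 × 0.943 = 441
50–59: 382 × 0.929 = 355
60–69: 1344 × 0.954 = 1282
Population now: 0–9=201, 10–19=480, 20–29=427, 30–39=192, 40–49=441, 50–59=355, 60–69=1282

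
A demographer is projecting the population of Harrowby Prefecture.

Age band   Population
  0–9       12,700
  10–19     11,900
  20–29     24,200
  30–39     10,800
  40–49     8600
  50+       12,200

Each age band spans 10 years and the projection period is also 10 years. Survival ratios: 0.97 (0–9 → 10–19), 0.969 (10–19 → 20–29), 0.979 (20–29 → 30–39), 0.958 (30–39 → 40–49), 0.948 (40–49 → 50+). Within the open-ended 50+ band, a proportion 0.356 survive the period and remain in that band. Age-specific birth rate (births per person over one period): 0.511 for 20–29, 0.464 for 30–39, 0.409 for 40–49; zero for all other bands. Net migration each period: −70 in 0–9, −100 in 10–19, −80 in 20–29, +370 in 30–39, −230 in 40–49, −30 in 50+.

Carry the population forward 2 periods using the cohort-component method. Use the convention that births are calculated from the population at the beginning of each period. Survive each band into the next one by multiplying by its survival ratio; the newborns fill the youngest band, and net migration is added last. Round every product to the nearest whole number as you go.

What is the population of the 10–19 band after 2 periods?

Let band 1 be 0–9 through band 6 = 50+.
— Period 1 —
Births: 24200 × 0.511 = 12366 ; 10800 × 0.464 = 5011 ; 8600 × 0.409 = 3517 — total 20894
Band 2: 12700 × 0.97 = 12319
Band 3: 11900 × 0.969 = 11531
Band 4: 24200 × 0.979 = 23692
Band 5: 10800 × 0.958 = 10346
Band 6: 8600 × 0.948 + 12200 × 0.356 = 8153 + 4343 = 12496
Net migration: Band 1 − 70 → 20824; Band 2 − 100 → 12219; Band 3 − 80 → 11451; Band 4 + 370 → 24062; Band 5 − 230 → 10116; Band 6 − 30 → 12466
Giving 20824 / 12219 / 11451 / 24062 / 10116 / 12466.
— Period 2 —
Births: 11451 × 0.511 = 5851 ; 24062 × 0.464 = 11165 ; 10116 × 0.409 = 4137 — total 21153
Band 2: 20824 × 0.97 = 20199
Band 3: 12219 × 0.969 = 11840
Band 4: 11451 × 0.979 = 11211
Band 5: 24062 × 0.958 = 23051
Band 6: 10116 × 0.948 + 12466 × 0.356 = 9590 + 4438 = 14028
Net migration: Band 1 − 70 → 21083; Band 2 − 100 → 20099; Band 3 − 80 → 11760; Band 4 + 370 → 11581; Band 5 − 230 → 22821; Band 6 − 30 → 13998
Giving 21083 / 20099 / 11760 / 11581 / 22821 / 13998.

20099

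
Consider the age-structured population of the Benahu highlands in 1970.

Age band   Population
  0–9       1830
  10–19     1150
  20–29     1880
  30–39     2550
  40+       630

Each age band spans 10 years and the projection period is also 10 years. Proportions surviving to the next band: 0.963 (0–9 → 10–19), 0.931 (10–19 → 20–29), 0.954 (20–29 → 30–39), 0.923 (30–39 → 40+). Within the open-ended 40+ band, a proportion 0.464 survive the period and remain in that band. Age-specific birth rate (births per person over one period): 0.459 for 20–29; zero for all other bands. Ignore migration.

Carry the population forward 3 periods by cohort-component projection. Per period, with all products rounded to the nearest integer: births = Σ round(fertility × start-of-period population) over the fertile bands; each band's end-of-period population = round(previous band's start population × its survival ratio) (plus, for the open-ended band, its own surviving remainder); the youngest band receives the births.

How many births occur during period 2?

492

— Period 1 —
Births: 1880 * 0.459 = 863
10–19: 1830 * 0.963 = 1762
20–29: 1150 * 0.931 = 1071
30–39: 1880 * 0.954 = 1794
40+: 2550 * 0.923 + 630 * 0.464 = 2354 + 292 = 2646
Giving 863 / 1762 / 1071 / 1794 / 2646.
— Period 2 —
Births: 1071 * 0.459 = 492
10–19: 863 * 0.963 = 831
20–29: 1762 * 0.931 = 1640
30–39: 1071 * 0.954 = 1022
40+: 1794 * 0.923 + 2646 * 0.464 = 1656 + 1228 = 2884
Giving 492 / 831 / 1640 / 1022 / 2884.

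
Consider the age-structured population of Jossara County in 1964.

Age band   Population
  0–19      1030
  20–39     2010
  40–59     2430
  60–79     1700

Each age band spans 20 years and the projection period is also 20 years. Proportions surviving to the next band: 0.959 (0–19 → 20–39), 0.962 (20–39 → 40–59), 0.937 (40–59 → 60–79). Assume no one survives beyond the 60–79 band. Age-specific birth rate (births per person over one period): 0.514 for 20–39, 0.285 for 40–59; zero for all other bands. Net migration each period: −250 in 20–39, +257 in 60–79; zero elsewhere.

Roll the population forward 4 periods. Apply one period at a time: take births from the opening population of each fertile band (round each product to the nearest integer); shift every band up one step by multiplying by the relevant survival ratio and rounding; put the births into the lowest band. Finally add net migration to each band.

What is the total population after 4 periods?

Period 1.
Births: 2010 * 0.514 = 1033 ; 2430 * 0.285 = 693 → total 1726
20–39: 1030 * 0.959 = 988
40–59: 2010 * 0.962 = 1934
60–79: 2430 * 0.937 = 2277
Net migration: 20–39 − 250 → 738; 60–79 + 257 → 2534
Giving 1726 / 738 / 1934 / 2534.
Period 2.
Births: 738 * 0.514 = 379 ; 1934 * 0.285 = 551 → total 930
20–39: 1726 * 0.959 = 1655
40–59: 738 * 0.962 = 710
60–79: 1934 * 0.937 = 1812
Net migration: 20–39 − 250 → 1405; 60–79 + 257 → 2069
Giving 930 / 1405 / 710 / 2069.
Period 3.
Births: 1405 * 0.514 = 722 ; 710 * 0.285 = 202 → total 924
20–39: 930 * 0.959 = 892
40–59: 1405 * 0.962 = 1352
60–79: 710 * 0.937 = 665
Net migration: 20–39 − 250 → 642; 60–79 + 257 → 922
Giving 924 / 642 / 1352 / 922.
Period 4.
Births: 642 * 0.514 = 330 ; 1352 * 0.285 = 385 → total 715
20–39: 924 * 0.959 = 886
40–59: 642 * 0.962 = 618
60–79: 1352 * 0.937 = 1267
Net migration: 20–39 − 250 → 636; 60–79 + 257 → 1524
Giving 715 / 636 / 618 / 1524.
Total after period 4: 715 + 636 + 618 + 1524 = 3493

3493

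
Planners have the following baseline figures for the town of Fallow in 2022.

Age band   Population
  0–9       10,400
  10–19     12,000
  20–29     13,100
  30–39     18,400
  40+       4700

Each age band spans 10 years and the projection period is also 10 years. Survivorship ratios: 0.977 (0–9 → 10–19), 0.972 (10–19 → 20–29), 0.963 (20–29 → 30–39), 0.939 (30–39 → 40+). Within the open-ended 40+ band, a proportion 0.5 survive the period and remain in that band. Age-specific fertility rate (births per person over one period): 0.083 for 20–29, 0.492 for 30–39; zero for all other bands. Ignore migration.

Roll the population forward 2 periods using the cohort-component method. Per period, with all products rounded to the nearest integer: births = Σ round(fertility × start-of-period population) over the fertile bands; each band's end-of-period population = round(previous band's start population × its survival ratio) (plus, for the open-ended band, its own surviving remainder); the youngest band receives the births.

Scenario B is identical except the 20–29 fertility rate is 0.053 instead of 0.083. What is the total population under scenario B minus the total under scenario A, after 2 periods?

-734

Call the bands 1 to 5, youngest first.
After projecting period 1:
Births: 13100 × 0.083 = 1087, 18400 × 0.492 = 9053 ⇒ total 10140
Band 2: 10400 × 0.977 = 10161
Band 3: 12000 × 0.972 = 11664
Band 4: 13100 × 0.963 = 12615
Band 5: 18400 × 0.939 + 4700 × 0.5 = 17278 + 2350 = 19628
End of period: [10140, 10161, 11664, 12615, 19628]
After projecting period 2:
Births: 11664 × 0.083 = 968, 12615 × 0.492 = 6207 ⇒ total 7175
Band 2: 10140 × 0.977 = 9907
Band 3: 10161 × 0.972 = 9876
Band 4: 11664 × 0.963 = 11232
Band 5: 12615 × 0.939 + 19628 × 0.5 = 11845 + 9814 = 21659
End of period: [7175, 9907, 9876, 11232, 21659]
Scenario A total after 2 periods: 59849
Scenario B projection —
After projecting period 1:
Births: 13100 × 0.053 = 694, 18400 × 0.492 = 9053 ⇒ total 9747
Band 2: 10400 × 0.977 = 10161
Band 3: 12000 × 0.972 = 11664
Band 4: 13100 × 0.963 = 12615
Band 5: 18400 × 0.939 + 4700 × 0.5 = 17278 + 2350 = 19628
End of period: [9747, 10161, 11664, 12615, 19628]
After projecting period 2:
Births: 11664 × 0.053 = 618, 12615 × 0.492 = 6207 ⇒ total 6825
Band 2: 9747 × 0.977 = 9523
Band 3: 10161 × 0.972 = 9876
Band 4: 11664 × 0.963 = 11232
Band 5: 12615 × 0.939 + 19628 × 0.5 = 11845 + 9814 = 21659
End of period: [6825, 9523, 9876, 11232, 21659]
Scenario B total after 2 periods: 59115
Difference B − A = 59115 − 59849 = -734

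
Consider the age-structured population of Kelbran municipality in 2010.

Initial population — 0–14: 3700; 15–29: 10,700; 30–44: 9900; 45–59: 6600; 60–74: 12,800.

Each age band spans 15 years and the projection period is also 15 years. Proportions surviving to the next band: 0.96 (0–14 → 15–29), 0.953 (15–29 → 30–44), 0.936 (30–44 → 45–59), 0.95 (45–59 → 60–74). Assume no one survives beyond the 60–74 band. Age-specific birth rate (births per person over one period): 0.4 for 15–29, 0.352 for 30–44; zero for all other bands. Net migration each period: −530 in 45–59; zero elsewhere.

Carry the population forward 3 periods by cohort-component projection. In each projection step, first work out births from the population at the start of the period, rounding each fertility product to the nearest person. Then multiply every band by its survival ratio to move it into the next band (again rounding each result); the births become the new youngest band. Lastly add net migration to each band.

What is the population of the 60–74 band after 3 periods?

8563

(Bands numbered youngest = 1 to oldest = 5.)
After projecting period 1:
Births: 10700 × 0.4 = 4280, 9900 × 0.352 = 3485 → 7765
Band 2: 3700 × 0.96 = 3552
Band 3: 10700 × 0.953 = 10197
Band 4: 9900 × 0.936 = 9266
Band 5: 6600 × 0.95 = 6270
Net migration: Band 4 − 530 → 8736
Population now: 0–14=7765, 15–29=3552, 30–44=10197, 45–59=8736, 60–74=6270
After projecting period 2:
Births: 3552 × 0.4 = 1421, 10197 × 0.352 = 3589 → 5010
Band 2: 7765 × 0.96 = 7454
Band 3: 3552 × 0.953 = 3385
Band 4: 10197 × 0.936 = 9544
Band 5: 8736 × 0.95 = 8299
Net migration: Band 4 − 530 → 9014
Population now: 0–14=5010, 15–29=7454, 30–44=3385, 45–59=9014, 60–74=8299
After projecting period 3:
Births: 7454 × 0.4 = 2982, 3385 × 0.352 = 1192 → 4174
Band 2: 5010 × 0.96 = 4810
Band 3: 7454 × 0.953 = 7104
Band 4: 3385 × 0.936 = 3168
Band 5: 9014 × 0.95 = 8563
Net migration: Band 4 − 530 → 2638
Population now: 0–14=4174, 15–29=4810, 30–44=7104, 45–59=2638, 60–74=8563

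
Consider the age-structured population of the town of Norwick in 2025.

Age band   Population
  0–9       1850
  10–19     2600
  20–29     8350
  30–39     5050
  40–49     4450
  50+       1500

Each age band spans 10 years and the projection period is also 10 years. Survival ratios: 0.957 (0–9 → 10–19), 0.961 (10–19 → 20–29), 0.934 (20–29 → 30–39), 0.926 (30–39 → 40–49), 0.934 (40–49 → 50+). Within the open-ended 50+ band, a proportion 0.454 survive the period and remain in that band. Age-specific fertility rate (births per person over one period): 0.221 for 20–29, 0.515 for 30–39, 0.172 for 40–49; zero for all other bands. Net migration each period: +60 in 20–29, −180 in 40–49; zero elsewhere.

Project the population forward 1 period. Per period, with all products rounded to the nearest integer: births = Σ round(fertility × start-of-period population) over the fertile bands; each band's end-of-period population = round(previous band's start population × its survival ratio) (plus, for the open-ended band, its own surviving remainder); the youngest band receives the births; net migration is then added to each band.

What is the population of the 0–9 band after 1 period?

5211

(Groups numbered youngest = 1 to oldest = 6.)
[period 1]
Births: 8350 × 0.221 = 1845 ; 5050 × 0.515 = 2601 ; 4450 × 0.172 = 765 — total 5211
Group 2: 1850 × 0.957 = 1770
Group 3: 2600 × 0.961 = 2499
Group 4: 8350 × 0.934 = 7799
Group 5: 5050 × 0.926 = 4676
Group 6: 4450 × 0.934 + 1500 × 0.454 = 4156 + 681 = 4837
Net migration: Group 3 + 60 → 2559; Group 5 − 180 → 4496
Giving 5211 / 1770 / 2559 / 7799 / 4496 / 4837.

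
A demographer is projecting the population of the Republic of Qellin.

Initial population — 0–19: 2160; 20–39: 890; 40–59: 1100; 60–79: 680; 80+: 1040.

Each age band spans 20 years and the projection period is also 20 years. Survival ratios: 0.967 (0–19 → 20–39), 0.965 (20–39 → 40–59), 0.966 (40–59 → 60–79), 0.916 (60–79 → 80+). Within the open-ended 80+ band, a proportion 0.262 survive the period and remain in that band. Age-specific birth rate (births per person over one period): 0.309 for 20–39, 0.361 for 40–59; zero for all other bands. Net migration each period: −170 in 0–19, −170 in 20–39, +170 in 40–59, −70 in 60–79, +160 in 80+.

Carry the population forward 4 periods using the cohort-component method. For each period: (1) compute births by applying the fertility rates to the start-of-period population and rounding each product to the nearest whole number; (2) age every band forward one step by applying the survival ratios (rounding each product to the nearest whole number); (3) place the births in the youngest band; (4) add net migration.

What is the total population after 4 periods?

[period 1]
Births: 890 × 0.309 = 275, 1100 × 0.361 = 397 — total 672
20–39: 2160 × 0.967 = 2089
40–59: 890 × 0.965 = 859
60–79: 1100 × 0.966 = 1063
80+: 680 × 0.916 + 1040 × 0.262 = 623 + 272 = 895
Net migration: 0–19 − 170 → 502; 20–39 − 170 → 1919; 40–59 + 170 → 1029; 60–79 − 70 → 993; 80+ + 160 → 1055
→ [502, 1919, 1029, 993, 1055]
[period 2]
Births: 1919 × 0.309 = 593, 1029 × 0.361 = 371 — total 964
20–39: 502 × 0.967 = 485
40–59: 1919 × 0.965 = 1852
60–79: 1029 × 0.966 = 994
80+: 993 × 0.916 + 1055 × 0.262 = 910 + 276 = 1186
Net migration: 0–19 − 170 → 794; 20–39 − 170 → 315; 40–59 + 170 → 2022; 60–79 − 70 → 924; 80+ + 160 → 1346
→ [794, 315, 2022, 924, 1346]
[period 3]
Births: 315 × 0.309 = 97, 2022 × 0.361 = 730 — total 827
20–39: 794 × 0.967 = 768
40–59: 315 × 0.965 = 304
60–79: 2022 × 0.966 = 1953
80+: 924 × 0.916 + 1346 × 0.262 = 846 + 353 = 1199
Net migration: 0–19 − 170 → 657; 20–39 − 170 → 598; 40–59 + 170 → 474; 60–79 − 70 → 1883; 80+ + 160 → 1359
→ [657, 598, 474, 1883, 1359]
[period 4]
Births: 598 × 0.309 = 185, 474 × 0.361 = 171 — total 356
20–39: 657 × 0.967 = 635
40–59: 598 × 0.965 = 577
60–79: 474 × 0.966 = 458
80+: 1883 × 0.916 + 1359 × 0.262 = 1725 + 356 = 2081
Net migration: 0–19 − 170 → 186; 20–39 − 170 → 465; 40–59 + 170 → 747; 60–79 − 70 → 388; 80+ + 160 → 2241
→ [186, 465, 747, 388, 2241]
Total after period 4: 186 + 465 + 747 + 388 + 2241 = 4027

4027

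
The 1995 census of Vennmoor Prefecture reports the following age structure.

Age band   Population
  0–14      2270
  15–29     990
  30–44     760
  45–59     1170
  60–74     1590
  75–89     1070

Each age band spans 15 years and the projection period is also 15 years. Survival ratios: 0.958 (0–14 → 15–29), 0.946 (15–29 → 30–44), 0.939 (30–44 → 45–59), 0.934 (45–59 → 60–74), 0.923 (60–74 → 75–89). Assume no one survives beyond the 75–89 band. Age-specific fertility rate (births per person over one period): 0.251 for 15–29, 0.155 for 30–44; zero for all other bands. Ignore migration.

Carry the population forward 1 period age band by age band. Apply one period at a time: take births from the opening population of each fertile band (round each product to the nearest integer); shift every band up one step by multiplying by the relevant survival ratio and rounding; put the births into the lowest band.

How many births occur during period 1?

After projecting period 1:
Births: 990 * 0.251 = 248 ; 760 * 0.155 = 118 — total 366
15–29: 2270 * 0.958 = 2175
30–44: 990 * 0.946 = 937
45–59: 760 * 0.939 = 714
60–74: 1170 * 0.934 = 1093
75–89: 1590 * 0.923 = 1468
End of period: [366, 2175, 937, 714, 1093, 1468]

366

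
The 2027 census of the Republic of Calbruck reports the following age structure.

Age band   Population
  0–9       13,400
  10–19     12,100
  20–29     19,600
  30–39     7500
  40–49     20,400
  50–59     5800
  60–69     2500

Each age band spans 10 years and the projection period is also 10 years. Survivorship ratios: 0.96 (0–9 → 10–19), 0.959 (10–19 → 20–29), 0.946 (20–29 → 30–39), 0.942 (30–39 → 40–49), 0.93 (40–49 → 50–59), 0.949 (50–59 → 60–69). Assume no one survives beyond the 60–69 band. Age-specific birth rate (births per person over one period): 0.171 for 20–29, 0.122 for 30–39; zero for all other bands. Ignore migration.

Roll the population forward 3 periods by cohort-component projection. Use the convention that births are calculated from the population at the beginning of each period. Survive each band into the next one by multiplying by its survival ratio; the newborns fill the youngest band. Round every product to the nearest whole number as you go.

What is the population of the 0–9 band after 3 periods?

After projecting period 1:
Births: 19600 × 0.171 = 3352 ; 7500 × 0.122 = 915 ⇒ total 4267
10–19: 13400 × 0.96 = 12864
20–29: 12100 × 0.959 = 11604
30–39: 19600 × 0.946 = 18542
40–49: 7500 × 0.942 = 7065
50–59: 20400 × 0.93 = 18972
60–69: 5800 × 0.949 = 5504
Population now: 0–9=4267, 10–19=12864, 20–29=11604, 30–39=18542, 40–49=7065, 50–59=18972, 60–69=5504
After projecting period 2:
Births: 11604 × 0.171 = 1984 ; 18542 × 0.122 = 2262 ⇒ total 4246
10–19: 4267 × 0.96 = 4096
20–29: 12864 × 0.959 = 12337
30–39: 11604 × 0.946 = 10977
40–49: 18542 × 0.942 = 17467
50–59: 7065 × 0.93 = 6570
60–69: 18972 × 0.949 = 18004
Population now: 0–9=4246, 10–19=4096, 20–29=12337, 30–39=10977, 40–49=17467, 50–59=6570, 60–69=18004
After projecting period 3:
Births: 12337 × 0.171 = 2110 ; 10977 × 0.122 = 1339 ⇒ total 3449
10–19: 4246 × 0.96 = 4076
20–29: 4096 × 0.959 = 3928
30–39: 12337 × 0.946 = 11671
40–49: 10977 × 0.942 = 10340
50–59: 17467 × 0.93 = 16244
60–69: 6570 × 0.949 = 6235
Population now: 0–9=3449, 10–19=4076, 20–29=3928, 30–39=11671, 40–49=10340, 50–59=16244, 60–69=6235

3449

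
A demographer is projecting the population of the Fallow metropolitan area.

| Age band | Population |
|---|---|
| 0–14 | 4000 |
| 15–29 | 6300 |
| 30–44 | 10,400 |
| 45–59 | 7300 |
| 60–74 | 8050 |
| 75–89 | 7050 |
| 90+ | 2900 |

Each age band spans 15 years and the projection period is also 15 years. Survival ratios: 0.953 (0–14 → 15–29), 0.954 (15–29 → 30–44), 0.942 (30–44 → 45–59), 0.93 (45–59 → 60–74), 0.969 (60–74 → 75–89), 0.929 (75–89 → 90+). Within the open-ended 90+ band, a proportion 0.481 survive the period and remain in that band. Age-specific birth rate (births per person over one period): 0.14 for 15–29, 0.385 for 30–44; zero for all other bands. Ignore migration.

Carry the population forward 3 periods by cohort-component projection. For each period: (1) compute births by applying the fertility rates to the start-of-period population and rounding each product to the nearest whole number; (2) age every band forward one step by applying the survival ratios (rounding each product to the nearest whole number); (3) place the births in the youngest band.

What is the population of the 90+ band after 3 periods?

Let band 1 be 0–14 through band 7 = 90+.
After projecting period 1:
Births: 6300 × 0.14 = 882, 10400 × 0.385 = 4004 ⇒ total 4886
Band 2: 4000 × 0.953 = 3812
Band 3: 6300 × 0.954 = 6010
Band 4: 10400 × 0.942 = 9797
Band 5: 7300 × 0.93 = 6789
Band 6: 8050 × 0.969 = 7800
Band 7: 7050 × 0.929 + 2900 × 0.481 = 6549 + 1395 = 7944
End of period: [4886, 3812, 6010, 9797, 6789, 7800, 7944]
After projecting period 2:
Births: 3812 × 0.14 = 534, 6010 × 0.385 = 2314 ⇒ total 2848
Band 2: 4886 × 0.953 = 4656
Band 3: 3812 × 0.954 = 3637
Band 4: 6010 × 0.942 = 5661
Band 5: 9797 × 0.93 = 9111
Band 6: 6789 × 0.969 = 6579
Band 7: 7800 × 0.929 + 7944 × 0.481 = 7246 + 3821 = 11067
End of period: [2848, 4656, 3637, 5661, 9111, 6579, 11067]
After projecting period 3:
Births: 4656 × 0.14 = 652, 3637 × 0.385 = 1400 ⇒ total 2052
Band 2: 2848 × 0.953 = 2714
Band 3: 4656 × 0.954 = 4442
Band 4: 3637 × 0.942 = 3426
Band 5: 5661 × 0.93 = 5265
Band 6: 9111 × 0.969 = 8829
Band 7: 6579 × 0.929 + 11067 × 0.481 = 6112 + 5323 = 11435
End of period: [2052, 2714, 4442, 3426, 5265, 8829, 11435]

11435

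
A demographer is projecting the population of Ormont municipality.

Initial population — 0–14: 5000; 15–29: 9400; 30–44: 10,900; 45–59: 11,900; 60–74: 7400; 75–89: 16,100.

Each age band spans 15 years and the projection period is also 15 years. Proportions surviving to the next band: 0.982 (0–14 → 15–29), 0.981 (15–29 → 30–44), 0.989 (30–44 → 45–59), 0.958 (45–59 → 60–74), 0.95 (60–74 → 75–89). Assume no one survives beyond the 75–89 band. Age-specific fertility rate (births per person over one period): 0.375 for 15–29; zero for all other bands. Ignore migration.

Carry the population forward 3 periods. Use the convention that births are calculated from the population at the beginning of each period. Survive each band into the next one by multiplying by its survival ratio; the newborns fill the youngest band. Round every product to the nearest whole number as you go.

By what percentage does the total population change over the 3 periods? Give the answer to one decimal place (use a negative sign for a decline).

— Period 1 —
Births: 9400 * 0.375 = 3525
15–29: 5000 * 0.982 = 4910
30–44: 9400 * 0.981 = 9221
45–59: 10900 * 0.989 = 10780
60–74: 11900 * 0.958 = 11400
75–89: 7400 * 0.95 = 7030
→ [3525, 4910, 9221, 10780, 11400, 7030]
— Period 2 —
Births: 4910 * 0.375 = 1841
15–29: 3525 * 0.982 = 3462
30–44: 4910 * 0.981 = 4817
45–59: 9221 * 0.989 = 9120
60–74: 10780 * 0.958 = 10327
75–89: 11400 * 0.95 = 10830
→ [1841, 3462, 4817, 9120, 10327, 10830]
— Period 3 —
Births: 3462 * 0.375 = 1298
15–29: 1841 * 0.982 = 1808
30–44: 3462 * 0.981 = 3396
45–59: 4817 * 0.989 = 4764
60–74: 9120 * 0.958 = 8737
75–89: 10327 * 0.95 = 9811
→ [1298, 1808, 3396, 4764, 8737, 9811]
Total: 60700 → 29814; change = -30886; percentage change = -50.9%

-50.9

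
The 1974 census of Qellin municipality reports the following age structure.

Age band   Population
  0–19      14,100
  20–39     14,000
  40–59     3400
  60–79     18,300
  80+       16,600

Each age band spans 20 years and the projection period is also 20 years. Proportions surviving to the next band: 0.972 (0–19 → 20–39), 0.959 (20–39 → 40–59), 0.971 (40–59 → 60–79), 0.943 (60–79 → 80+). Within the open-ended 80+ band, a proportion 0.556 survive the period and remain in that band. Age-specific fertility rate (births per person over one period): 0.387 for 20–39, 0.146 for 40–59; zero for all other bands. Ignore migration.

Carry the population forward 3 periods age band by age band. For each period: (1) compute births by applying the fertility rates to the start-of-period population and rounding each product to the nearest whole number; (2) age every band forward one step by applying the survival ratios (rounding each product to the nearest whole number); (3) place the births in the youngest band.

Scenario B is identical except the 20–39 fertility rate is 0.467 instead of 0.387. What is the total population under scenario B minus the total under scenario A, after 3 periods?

Call the groups 1 to 5, youngest first.
[period 1]
Births: 14000 × 0.387 = 5418, 3400 × 0.146 = 496 → total 5914
Group 2: 14100 × 0.972 = 13705
Group 3: 14000 × 0.959 = 13426
Group 4: 3400 × 0.971 = 3301
Group 5: 18300 × 0.943 + 16600 × 0.556 = 17257 + 9230 = 26487
Giving 5914 / 13705 / 13426 / 3301 / 26487.
[period 2]
Births: 13705 × 0.387 = 5304, 13426 × 0.146 = 1960 → total 7264
Group 2: 5914 × 0.972 = 5748
Group 3: 13705 × 0.959 = 13143
Group 4: 13426 × 0.971 = 13037
Group 5: 3301 × 0.943 + 26487 × 0.556 = 3113 + 14727 = 17840
Giving 7264 / 5748 / 13143 / 13037 / 17840.
[period 3]
Births: 5748 × 0.387 = 2224, 13143 × 0.146 = 1919 → total 4143
Group 2: 7264 × 0.972 = 7061
Group 3: 5748 × 0.959 = 5512
Group 4: 13143 × 0.971 = 12762
Group 5: 13037 × 0.943 + 17840 × 0.556 = 12294 + 9919 = 22213
Giving 4143 / 7061 / 5512 / 12762 / 22213.
Scenario A total after 3 periods: 51691
Scenario B projection —
[period 1]
Births: 14000 × 0.467 = 6538, 3400 × 0.146 = 496 → total 7034
Group 2: 14100 × 0.972 = 13705
Group 3: 14000 × 0.959 = 13426
Group 4: 3400 × 0.971 = 3301
Group 5: 18300 × 0.943 + 16600 × 0.556 = 17257 + 9230 = 26487
Giving 7034 / 13705 / 13426 / 3301 / 26487.
[period 2]
Births: 13705 × 0.467 = 6400, 13426 × 0.146 = 1960 → total 8360
Group 2: 7034 × 0.972 = 6837
Group 3: 13705 × 0.959 = 13143
Group 4: 13426 × 0.971 = 13037
Group 5: 3301 × 0.943 + 26487 × 0.556 = 3113 + 14727 = 17840
Giving 8360 / 6837 / 13143 / 13037 / 17840.
[period 3]
Births: 6837 × 0.467 = 3193, 13143 × 0.146 = 1919 → total 5112
Group 2: 8360 × 0.972 = 8126
Group 3: 6837 × 0.959 = 6557
Group 4: 13143 × 0.971 = 12762
Group 5: 13037 × 0.943 + 17840 × 0.556 = 12294 + 9919 = 22213
Giving 5112 / 8126 / 6557 / 12762 / 22213.
Scenario B total after 3 periods: 54770
Difference B − A = 54770 − 51691 = 3079

3079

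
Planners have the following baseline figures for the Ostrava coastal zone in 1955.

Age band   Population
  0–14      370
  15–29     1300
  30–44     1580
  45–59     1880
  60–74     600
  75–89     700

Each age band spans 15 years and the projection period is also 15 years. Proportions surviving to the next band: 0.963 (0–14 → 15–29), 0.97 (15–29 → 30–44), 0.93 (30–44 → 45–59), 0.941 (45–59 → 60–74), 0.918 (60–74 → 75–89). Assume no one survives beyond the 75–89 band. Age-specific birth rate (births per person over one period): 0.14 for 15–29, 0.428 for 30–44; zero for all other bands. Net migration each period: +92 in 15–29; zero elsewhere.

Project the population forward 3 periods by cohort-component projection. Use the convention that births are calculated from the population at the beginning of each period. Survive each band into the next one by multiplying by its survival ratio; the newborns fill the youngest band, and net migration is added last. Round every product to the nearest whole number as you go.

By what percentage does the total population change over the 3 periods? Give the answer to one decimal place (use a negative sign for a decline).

-27.6

Period 1.
Births: 1300 * 0.14 = 182, 1580 * 0.428 = 676 ⇒ total 858
15–29: 370 * 0.963 = 356
30–44: 1300 * 0.97 = 1261
45–59: 1580 * 0.93 = 1469
60–74: 1880 * 0.941 = 1769
75–89: 600 * 0.918 = 551
Net migration: 15–29 + 92 → 448
Giving 858 / 448 / 1261 / 1469 / 1769 / 551.
Period 2.
Births: 448 * 0.14 = 63, 1261 * 0.428 = 540 ⇒ total 603
15–29: 858 * 0.963 = 826
30–44: 448 * 0.97 = 435
45–59: 1261 * 0.93 = 1173
60–74: 1469 * 0.941 = 1382
75–89: 1769 * 0.918 = 1624
Net migration: 15–29 + 92 → 918
Giving 603 / 918 / 435 / 1173 / 1382 / 1624.
Period 3.
Births: 918 * 0.14 = 129, 435 * 0.428 = 186 ⇒ total 315
15–29: 603 * 0.963 = 581
30–44: 918 * 0.97 = 890
45–59: 435 * 0.93 = 405
60–74: 1173 * 0.941 = 1104
75–89: 1382 * 0.918 = 1269
Net migration: 15–29 + 92 → 673
Giving 315 / 673 / 890 / 405 / 1104 / 1269.
Total: 6430 → 4656; change = -1774; percentage change = -27.6%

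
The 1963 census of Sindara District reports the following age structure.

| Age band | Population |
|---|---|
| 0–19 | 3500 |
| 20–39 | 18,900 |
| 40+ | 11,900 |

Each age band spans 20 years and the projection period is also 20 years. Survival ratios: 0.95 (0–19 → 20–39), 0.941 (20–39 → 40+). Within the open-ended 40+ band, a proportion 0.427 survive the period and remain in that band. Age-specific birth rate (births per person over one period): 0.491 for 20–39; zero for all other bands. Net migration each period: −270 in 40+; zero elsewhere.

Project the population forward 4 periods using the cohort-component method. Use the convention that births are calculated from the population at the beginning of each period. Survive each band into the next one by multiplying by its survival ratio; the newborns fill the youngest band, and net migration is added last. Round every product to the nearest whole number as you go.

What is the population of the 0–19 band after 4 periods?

Period 1.
Births: 18900 * 0.491 = 9280
20–39: 3500 * 0.95 = 3325
40+: 18900 * 0.941 + 11900 * 0.427 = 17785 + 5081 = 22866
Net migration: 40+ − 270 → 22596
Population now: 0–19=9280, 20–39=3325, 40+=22596
Period 2.
Births: 3325 * 0.491 = 1633
20–39: 9280 * 0.95 = 8816
40+: 3325 * 0.941 + 22596 * 0.427 = 3129 + 9648 = 12777
Net migration: 40+ − 270 → 12507
Population now: 0–19=1633, 20–39=8816, 40+=12507
Period 3.
Births: 8816 * 0.491 = 4329
20–39: 1633 * 0.95 = 1551
40+: 8816 * 0.941 + 12507 * 0.427 = 8296 + 5340 = 13636
Net migration: 40+ − 270 → 13366
Population now: 0–19=4329, 20–39=1551, 40+=13366
Period 4.
Births: 1551 * 0.491 = 762
20–39: 4329 * 0.95 = 4113
40+: 1551 * 0.941 + 13366 * 0.427 = 1459 + 5707 = 7166
Net migration: 40+ − 270 → 6896
Population now: 0–19=762, 20–39=4113, 40+=6896

762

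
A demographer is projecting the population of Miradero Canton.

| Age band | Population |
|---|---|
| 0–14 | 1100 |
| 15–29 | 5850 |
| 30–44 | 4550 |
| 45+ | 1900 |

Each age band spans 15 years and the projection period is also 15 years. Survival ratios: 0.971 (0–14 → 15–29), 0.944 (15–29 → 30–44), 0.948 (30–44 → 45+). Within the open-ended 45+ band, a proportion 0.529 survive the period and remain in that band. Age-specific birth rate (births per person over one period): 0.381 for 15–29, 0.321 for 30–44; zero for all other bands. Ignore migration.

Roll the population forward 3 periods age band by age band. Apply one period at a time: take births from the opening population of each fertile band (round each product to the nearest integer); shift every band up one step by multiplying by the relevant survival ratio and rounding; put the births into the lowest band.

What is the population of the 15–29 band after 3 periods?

2117

Call the bands 1 to 4, youngest first.
[period 1]
Births: 5850 * 0.381 = 2229 ; 4550 * 0.321 = 1461 → total 3690
Band 2: 1100 * 0.971 = 1068
Band 3: 5850 * 0.944 = 5522
Band 4: 4550 * 0.948 + 1900 * 0.529 = 4313 + 1005 = 5318
Giving 3690 / 1068 / 5522 / 5318.
[period 2]
Births: 1068 * 0.381 = 407 ; 5522 * 0.321 = 1773 → total 2180
Band 2: 3690 * 0.971 = 3583
Band 3: 1068 * 0.944 = 1008
Band 4: 5522 * 0.948 + 5318 * 0.529 = 5235 + 2813 = 8048
Giving 2180 / 3583 / 1008 / 8048.
[period 3]
Births: 3583 * 0.381 = 1365 ; 1008 * 0.321 = 324 → total 1689
Band 2: 2180 * 0.971 = 2117
Band 3: 3583 * 0.944 = 3382
Band 4: 1008 * 0.948 + 8048 * 0.529 = 956 + 4257 = 5213
Giving 1689 / 2117 / 3382 / 5213.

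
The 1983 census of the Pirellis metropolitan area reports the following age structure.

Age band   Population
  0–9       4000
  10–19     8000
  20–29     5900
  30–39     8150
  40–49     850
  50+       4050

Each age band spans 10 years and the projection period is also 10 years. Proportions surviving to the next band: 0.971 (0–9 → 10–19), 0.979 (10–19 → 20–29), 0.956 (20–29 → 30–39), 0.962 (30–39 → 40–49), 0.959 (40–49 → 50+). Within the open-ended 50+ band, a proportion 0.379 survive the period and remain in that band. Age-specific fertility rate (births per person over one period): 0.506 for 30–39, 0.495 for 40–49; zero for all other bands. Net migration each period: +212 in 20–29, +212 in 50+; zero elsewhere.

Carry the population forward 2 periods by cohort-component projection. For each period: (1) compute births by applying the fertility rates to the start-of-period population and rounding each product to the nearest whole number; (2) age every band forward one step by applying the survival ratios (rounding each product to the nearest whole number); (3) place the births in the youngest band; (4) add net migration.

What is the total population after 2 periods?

Numbering the groups 1..6 from youngest to oldest:
[period 1]
Births: 8150 × 0.506 = 4124 ; 850 × 0.495 = 421 → total 4545
Group 2: 4000 × 0.971 = 3884
Group 3: 8000 × 0.979 = 7832
Group 4: 5900 × 0.956 = 5640
Group 5: 8150 × 0.962 = 7840
Group 6: 850 × 0.959 + 4050 × 0.379 = 815 + 1535 = 2350
Net migration: Group 3 + 212 → 8044; Group 6 + 212 → 2562
Population now: 0–9=4545, 10–19=3884, 20–29=8044, 30–39=5640, 40–49=7840, 50+=2562
[period 2]
Births: 5640 × 0.506 = 2854 ; 7840 × 0.495 = 3881 → total 6735
Group 2: 4545 × 0.971 = 4413
Group 3: 3884 × 0.979 = 3802
Group 4: 8044 × 0.956 = 7690
Group 5: 5640 × 0.962 = 5426
Group 6: 7840 × 0.959 + 2562 × 0.379 = 7519 + 971 = 8490
Net migration: Group 3 + 212 → 4014; Group 6 + 212 → 8702
Population now: 0–9=6735, 10–19=4413, 20–29=4014, 30–39=7690, 40–49=5426, 50+=8702
Total after period 2: 6735 + 4413 + 4014 + 7690 + 5426 + 8702 = 36980

36980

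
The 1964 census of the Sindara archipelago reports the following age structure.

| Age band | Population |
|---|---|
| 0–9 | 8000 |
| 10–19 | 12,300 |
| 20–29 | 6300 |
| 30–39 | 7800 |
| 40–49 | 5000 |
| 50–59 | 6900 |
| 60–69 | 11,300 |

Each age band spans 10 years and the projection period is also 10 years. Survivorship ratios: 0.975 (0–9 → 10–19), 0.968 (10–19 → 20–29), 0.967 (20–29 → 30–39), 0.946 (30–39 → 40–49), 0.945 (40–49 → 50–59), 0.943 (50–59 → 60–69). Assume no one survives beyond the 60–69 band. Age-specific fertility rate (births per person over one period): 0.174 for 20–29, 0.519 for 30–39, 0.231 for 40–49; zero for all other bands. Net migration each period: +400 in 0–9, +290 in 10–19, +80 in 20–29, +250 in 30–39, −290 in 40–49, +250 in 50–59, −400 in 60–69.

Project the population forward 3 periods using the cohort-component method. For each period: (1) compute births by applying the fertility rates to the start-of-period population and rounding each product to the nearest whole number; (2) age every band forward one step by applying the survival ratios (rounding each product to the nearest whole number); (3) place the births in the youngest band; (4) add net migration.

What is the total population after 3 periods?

54055

[period 1]
Births: 6300 * 0.174 = 1096  |  7800 * 0.519 = 4048  |  5000 * 0.231 = 1155 ⇒ total 6299
10–19: 8000 * 0.975 = 7800
20–29: 12300 * 0.968 = 11906
30–39: 6300 * 0.967 = 6092
40–49: 7800 * 0.946 = 7379
50–59: 5000 * 0.945 = 4725
60–69: 6900 * 0.943 = 6507
Net migration: 0–9 + 400 → 6699; 10–19 + 290 → 8090; 20–29 + 80 → 11986; 30–39 + 250 → 6342; 40–49 − 290 → 7089; 50–59 + 250 → 4975; 60–69 − 400 → 6107
End of period: [6699, 8090, 11986, 6342, 7089, 4975, 6107]
[period 2]
Births: 11986 * 0.174 = 2086  |  6342 * 0.519 = 3291  |  7089 * 0.231 = 1638 ⇒ total 7015
10–19: 6699 * 0.975 = 6532
20–29: 8090 * 0.968 = 7831
30–39: 11986 * 0.967 = 11590
40–49: 6342 * 0.946 = 6000
50–59: 7089 * 0.945 = 6699
60–69: 4975 * 0.943 = 4691
Net migration: 0–9 + 400 → 7415; 10–19 + 290 → 6822; 20–29 + 80 → 7911; 30–39 + 250 → 11840; 40–49 − 290 → 5710; 50–59 + 250 → 6949; 60–69 − 400 → 4291
End of period: [7415, 6822, 7911, 11840, 5710, 6949, 4291]
[period 3]
Births: 7911 * 0.174 = 1377  |  11840 * 0.519 = 6145  |  5710 * 0.231 = 1319 ⇒ total 8841
10–19: 7415 * 0.975 = 7230
20–29: 6822 * 0.968 = 6604
30–39: 7911 * 0.967 = 7650
40–49: 11840 * 0.946 = 11201
50–59: 5710 * 0.945 = 5396
60–69: 6949 * 0.943 = 6553
Net migration: 0–9 + 400 → 9241; 10–19 + 290 → 7520; 20–29 + 80 → 6684; 30–39 + 250 → 7900; 40–49 − 290 → 10911; 50–59 + 250 → 5646; 60–69 − 400 → 6153
End of period: [9241, 7520, 6684, 7900, 10911, 5646, 6153]
Total after period 3: 9241 + 7520 + 6684 + 7900 + 10911 + 5646 + 6153 = 54055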